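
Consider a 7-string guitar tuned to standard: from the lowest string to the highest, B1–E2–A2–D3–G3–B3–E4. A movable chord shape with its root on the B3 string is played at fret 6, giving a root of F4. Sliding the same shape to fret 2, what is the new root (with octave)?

Moving from fret 6 to fret 2 shifts the root by -4 semitones.
F4 down 4 semitones is C#4.

C#4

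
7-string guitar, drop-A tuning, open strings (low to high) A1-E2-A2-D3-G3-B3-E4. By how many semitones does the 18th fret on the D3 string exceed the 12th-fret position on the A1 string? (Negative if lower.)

D3 at fret 18 → G#4 (MIDI 68); A1 at fret 12 → A2 (MIDI 45).
68 − 45 = 23, so the two pitches are 23 semitones apart.

23 semitones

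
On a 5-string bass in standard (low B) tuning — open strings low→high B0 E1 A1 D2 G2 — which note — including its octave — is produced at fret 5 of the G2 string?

C3

Each fret is one semitone, so G2 + 5 = C3.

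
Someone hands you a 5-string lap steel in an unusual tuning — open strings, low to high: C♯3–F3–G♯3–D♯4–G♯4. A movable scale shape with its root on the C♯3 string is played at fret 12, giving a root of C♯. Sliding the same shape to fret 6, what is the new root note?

G

Moving from fret 12 to fret 6 shifts the root by -6 semitones.
C♯ down 6 semitones is G.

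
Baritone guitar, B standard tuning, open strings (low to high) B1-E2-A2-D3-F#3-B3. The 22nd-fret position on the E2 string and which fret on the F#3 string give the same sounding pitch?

E2 at fret 22 is E2 + 22 semitones = D4.
The open F#3 string is 14 semitones above the open E2, so the same pitch on the F#3 string lies at fret 22 − 14 = 8.

8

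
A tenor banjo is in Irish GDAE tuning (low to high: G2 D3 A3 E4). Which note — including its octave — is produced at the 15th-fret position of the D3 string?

F4

The open D3 string plus 15 semitones: D–D#–E–F–…–D#–E–F.
The walk passes from B into C once, so the octave number goes from 3 to 4.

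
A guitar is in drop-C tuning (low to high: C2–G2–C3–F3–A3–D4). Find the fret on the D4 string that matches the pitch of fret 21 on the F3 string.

12

Fret 21 on F3 is MIDI 53 + 21 = 74 (D5). On the D4 string (open MIDI 62), that pitch is 74 − 62 = fret 12.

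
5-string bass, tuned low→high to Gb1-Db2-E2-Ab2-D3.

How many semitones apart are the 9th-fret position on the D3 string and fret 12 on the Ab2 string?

3 semitones

D3 at fret 9 → B3 (MIDI 59); Ab2 at fret 12 → Ab3 (MIDI 56).
59 − 56 = 3, so the two pitches are 3 semitones apart, with B3 the higher.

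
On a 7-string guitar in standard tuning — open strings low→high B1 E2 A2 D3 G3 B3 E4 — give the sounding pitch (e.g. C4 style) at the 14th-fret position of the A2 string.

Each fret is one semitone, so A2 + 14 = B3.

B3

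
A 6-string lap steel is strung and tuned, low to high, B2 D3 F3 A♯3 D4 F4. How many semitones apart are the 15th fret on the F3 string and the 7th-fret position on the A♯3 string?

3 semitones

F3 at fret 15 → G♯4 (MIDI 68); A♯3 at fret 7 → F4 (MIDI 65).
68 − 65 = 3, so the two pitches are 3 semitones apart, with G♯4 the higher.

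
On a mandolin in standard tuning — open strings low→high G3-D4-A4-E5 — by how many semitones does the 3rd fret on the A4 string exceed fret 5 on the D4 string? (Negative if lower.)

A4 at fret 3 → C5 (MIDI 72); D4 at fret 5 → G4 (MIDI 67).
72 − 67 = 5, so the two pitches are 5 semitones apart.

5 semitones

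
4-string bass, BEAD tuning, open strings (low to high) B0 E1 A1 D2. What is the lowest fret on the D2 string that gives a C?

10

From D2, count semitones up the chromatic scale until reaching C: D–D#–E–F–…–A#–B–C — 10 steps.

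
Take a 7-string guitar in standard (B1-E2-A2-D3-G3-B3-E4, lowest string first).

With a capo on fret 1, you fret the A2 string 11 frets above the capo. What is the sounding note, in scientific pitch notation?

The capo raises the open A2 by 1 semitone to A♯2; fretting 11 more gives A2 + 1 + 11 = A2 + 12 semitones = A3.

A3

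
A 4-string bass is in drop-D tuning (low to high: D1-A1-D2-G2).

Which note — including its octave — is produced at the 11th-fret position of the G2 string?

F#3

Each fret is one semitone, so G2 + 11 = F#3.
(Equivalently spelled Gb3.)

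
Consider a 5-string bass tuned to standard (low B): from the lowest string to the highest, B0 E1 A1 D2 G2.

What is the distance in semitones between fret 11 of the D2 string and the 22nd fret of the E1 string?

1 semitone

D2 at fret 11 → C♯3 (MIDI 49); E1 at fret 22 → D3 (MIDI 50).
49 − 50 = -1, so the two pitches are 1 semitone apart, with D3 the higher.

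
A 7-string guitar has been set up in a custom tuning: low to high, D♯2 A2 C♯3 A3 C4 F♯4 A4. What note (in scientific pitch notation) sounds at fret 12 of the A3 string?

A3 is MIDI 57. Adding 12 gives 69, which is A4.

A4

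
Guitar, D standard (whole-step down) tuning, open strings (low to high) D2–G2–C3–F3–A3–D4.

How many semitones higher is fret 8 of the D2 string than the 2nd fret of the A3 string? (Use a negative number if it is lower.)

D2 at fret 8 → A#2 (MIDI 46); A3 at fret 2 → B3 (MIDI 59).
46 − 59 = -13, so the two pitches are 13 semitones apart.

-13 semitones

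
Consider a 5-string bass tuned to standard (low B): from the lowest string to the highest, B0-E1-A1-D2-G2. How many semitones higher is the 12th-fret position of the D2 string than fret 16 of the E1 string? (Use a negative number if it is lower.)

D2 at fret 12 → D3 (MIDI 50); E1 at fret 16 → G♯2 (MIDI 44).
50 − 44 = 6, so the two pitches are 6 semitones apart.

6 semitones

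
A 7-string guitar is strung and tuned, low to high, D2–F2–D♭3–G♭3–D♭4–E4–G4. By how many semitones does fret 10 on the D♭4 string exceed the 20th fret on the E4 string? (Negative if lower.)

-13 semitones

D♭4 at fret 10 → B4 (MIDI 71); E4 at fret 20 → C6 (MIDI 84).
71 − 84 = -13, so the two pitches are 13 semitones apart.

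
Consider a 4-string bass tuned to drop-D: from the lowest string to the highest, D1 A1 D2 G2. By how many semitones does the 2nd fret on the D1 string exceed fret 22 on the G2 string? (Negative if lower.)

-37 semitones

D1 at fret 2 → E1 (MIDI 28); G2 at fret 22 → F4 (MIDI 65).
28 − 65 = -37, so the two pitches are 37 semitones apart.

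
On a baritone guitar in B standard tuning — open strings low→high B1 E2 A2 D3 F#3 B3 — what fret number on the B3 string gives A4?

10

A4 is 10 semitones above the open B3 (B–C–C#–D–…–G–G#–A), so it sits at fret 10.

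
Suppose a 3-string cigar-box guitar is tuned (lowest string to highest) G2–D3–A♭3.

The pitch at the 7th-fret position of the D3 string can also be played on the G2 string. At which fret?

D3 at fret 7 is D3 + 7 semitones = A3.
The open G2 string is 7 semitones below the open D3, so the same pitch on the G2 string lies at fret 7 + 7 = 14.

14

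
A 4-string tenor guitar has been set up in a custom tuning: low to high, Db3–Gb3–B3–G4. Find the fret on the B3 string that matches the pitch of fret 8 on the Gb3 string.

Gb3 at fret 8 is Gb3 + 8 semitones = D4.
The open B3 string is 5 semitones above the open Gb3, so the same pitch on the B3 string lies at fret 8 − 5 = 3.

3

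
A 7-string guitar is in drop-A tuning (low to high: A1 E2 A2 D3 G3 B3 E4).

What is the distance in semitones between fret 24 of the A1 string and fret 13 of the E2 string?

4 semitones

A1 at fret 24 → A3 (MIDI 57); E2 at fret 13 → F3 (MIDI 53).
57 − 53 = 4, so the two pitches are 4 semitones apart, with A3 the higher.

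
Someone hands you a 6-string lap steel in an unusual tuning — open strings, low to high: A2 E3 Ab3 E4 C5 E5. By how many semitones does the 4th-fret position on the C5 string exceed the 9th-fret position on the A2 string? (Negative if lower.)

22 semitones

C5 at fret 4 → E5 (MIDI 76); A2 at fret 9 → Gb3 (MIDI 54).
76 − 54 = 22, so the two pitches are 22 semitones apart.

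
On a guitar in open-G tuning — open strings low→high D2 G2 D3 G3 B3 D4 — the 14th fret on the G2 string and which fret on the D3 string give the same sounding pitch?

7

G2 at fret 14 is G2 + 14 semitones = A3.
The open D3 string is 7 semitones above the open G2, so the same pitch on the D3 string lies at fret 14 − 7 = 7.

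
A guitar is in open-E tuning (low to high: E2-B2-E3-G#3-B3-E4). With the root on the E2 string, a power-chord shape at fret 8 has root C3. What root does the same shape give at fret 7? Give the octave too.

B2

Moving from fret 8 to fret 7 shifts the root by -1 semitone.
C3 down 1 semitone is B2.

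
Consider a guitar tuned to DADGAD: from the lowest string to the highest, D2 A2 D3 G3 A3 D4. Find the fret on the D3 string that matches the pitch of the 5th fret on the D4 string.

17

Fret 5 on D4 is MIDI 62 + 5 = 67 (G4). On the D3 string (open MIDI 50), that pitch is 67 − 50 = fret 17.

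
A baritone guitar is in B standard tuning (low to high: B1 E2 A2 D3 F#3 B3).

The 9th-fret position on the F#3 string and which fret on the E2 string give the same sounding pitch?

Fret 9 on F#3 is MIDI 54 + 9 = 63 (D#4). On the E2 string (open MIDI 40), that pitch is 63 − 40 = fret 23.

23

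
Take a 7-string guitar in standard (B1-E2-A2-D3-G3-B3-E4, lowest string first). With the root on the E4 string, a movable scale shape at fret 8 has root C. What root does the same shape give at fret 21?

Moving from fret 8 to fret 21 shifts the root by 13 semitones.
C up 13 semitones is C#.

C#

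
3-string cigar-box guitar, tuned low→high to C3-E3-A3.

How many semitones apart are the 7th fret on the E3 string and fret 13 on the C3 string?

E3 at fret 7 → B3 (MIDI 59); C3 at fret 13 → C#4 (MIDI 61).
59 − 61 = -2, so the two pitches are 2 semitones apart, with C#4 the higher.

2 semitones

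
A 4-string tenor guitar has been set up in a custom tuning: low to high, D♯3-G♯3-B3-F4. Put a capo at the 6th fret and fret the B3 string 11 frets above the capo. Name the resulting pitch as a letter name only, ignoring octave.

The capo raises the open B3 by 6 semitones to F4; fretting 11 more gives B3 + 6 + 11 = B3 + 17 semitones, landing on E.

E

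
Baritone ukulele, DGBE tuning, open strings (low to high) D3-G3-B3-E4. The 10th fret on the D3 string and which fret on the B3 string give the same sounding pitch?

Fret 10 on D3 is MIDI 50 + 10 = 60 (C4). On the B3 string (open MIDI 59), that pitch is 60 − 59 = fret 1.

1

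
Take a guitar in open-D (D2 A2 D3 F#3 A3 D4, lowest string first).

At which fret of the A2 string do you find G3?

G3 is 10 semitones above the open A2 (A–A#–B–C–…–F–F#–G), so it sits at fret 10.

10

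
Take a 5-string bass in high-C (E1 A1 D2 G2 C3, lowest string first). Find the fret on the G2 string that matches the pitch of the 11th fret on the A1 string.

1

Fret 11 on A1 is MIDI 33 + 11 = 44 (G♯2). On the G2 string (open MIDI 43), that pitch is 44 − 43 = fret 1.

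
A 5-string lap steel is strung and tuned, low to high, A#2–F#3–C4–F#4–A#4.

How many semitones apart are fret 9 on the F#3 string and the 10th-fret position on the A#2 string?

7 semitones

F#3 at fret 9 → D#4 (MIDI 63); A#2 at fret 10 → G#3 (MIDI 56).
63 − 56 = 7, so the two pitches are 7 semitones apart, with D#4 the higher.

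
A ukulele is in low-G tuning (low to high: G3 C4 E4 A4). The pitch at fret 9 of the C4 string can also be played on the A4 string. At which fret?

C4 at fret 9 is C4 + 9 semitones = A4.
The open A4 string is 9 semitones above the open C4, so the same pitch on the A4 string lies at fret 9 − 9 = 0.

0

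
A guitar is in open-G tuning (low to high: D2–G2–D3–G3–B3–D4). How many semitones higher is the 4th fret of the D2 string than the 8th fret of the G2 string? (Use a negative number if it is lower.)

D2 at fret 4 → F#2 (MIDI 42); G2 at fret 8 → D#3 (MIDI 51).
42 − 51 = -9, so the two pitches are 9 semitones apart.

-9 semitones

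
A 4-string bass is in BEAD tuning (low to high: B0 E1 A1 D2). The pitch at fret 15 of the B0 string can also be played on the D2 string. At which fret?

0

Fret 15 on B0 is MIDI 23 + 15 = 38 (D2). On the D2 string (open MIDI 38), that pitch is 38 − 38 = fret 0.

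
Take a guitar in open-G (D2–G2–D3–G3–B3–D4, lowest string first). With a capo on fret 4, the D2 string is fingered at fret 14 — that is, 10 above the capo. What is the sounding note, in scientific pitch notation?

E3

The capo raises the open D2 by 4 semitones to F♯2; fretting 10 more gives D2 + 4 + 10 = D2 + 14 semitones = E3.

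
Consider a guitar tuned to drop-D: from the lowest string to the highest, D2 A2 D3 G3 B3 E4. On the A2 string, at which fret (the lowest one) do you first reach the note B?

From A2, count semitones up the chromatic scale until reaching B: A–A#–B — 2 steps.

2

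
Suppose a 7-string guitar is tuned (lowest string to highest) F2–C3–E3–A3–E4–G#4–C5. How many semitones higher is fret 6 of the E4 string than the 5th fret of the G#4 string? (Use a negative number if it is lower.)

E4 at fret 6 → A#4 (MIDI 70); G#4 at fret 5 → C#5 (MIDI 73).
70 − 73 = -3, so the two pitches are 3 semitones apart.

-3 semitones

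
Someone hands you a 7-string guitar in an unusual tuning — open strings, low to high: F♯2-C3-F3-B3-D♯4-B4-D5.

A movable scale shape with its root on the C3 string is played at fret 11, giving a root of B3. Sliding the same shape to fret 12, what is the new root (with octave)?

Moving from fret 11 to fret 12 shifts the root by 1 semitone.
B3 up 1 semitone is C4.

C4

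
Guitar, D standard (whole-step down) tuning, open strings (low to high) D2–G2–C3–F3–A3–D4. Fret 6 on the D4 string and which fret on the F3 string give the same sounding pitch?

15

D4 at fret 6 is D4 + 6 semitones = G#4.
The open F3 string is 9 semitones below the open D4, so the same pitch on the F3 string lies at fret 6 + 9 = 15.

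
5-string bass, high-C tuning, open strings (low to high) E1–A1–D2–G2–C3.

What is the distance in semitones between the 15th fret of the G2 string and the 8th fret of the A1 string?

G2 at fret 15 → A♯3 (MIDI 58); A1 at fret 8 → F2 (MIDI 41).
58 − 41 = 17, so the two pitches are 17 semitones apart, with A♯3 the higher.

17 semitones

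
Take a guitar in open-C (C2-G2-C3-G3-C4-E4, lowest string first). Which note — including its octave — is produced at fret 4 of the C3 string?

The open C3 string plus 4 semitones: C–C#–D–D#–E.
No B→C boundary is crossed, so the octave stays at 3.

E3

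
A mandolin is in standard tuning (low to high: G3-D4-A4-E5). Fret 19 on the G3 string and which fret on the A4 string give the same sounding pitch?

5

G3 at fret 19 is G3 + 19 semitones = D5.
The open A4 string is 14 semitones above the open G3, so the same pitch on the A4 string lies at fret 19 − 14 = 5.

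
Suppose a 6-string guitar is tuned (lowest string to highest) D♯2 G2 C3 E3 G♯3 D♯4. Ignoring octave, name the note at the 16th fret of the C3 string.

Each fret is one semitone, so C3 + 16 = E.

E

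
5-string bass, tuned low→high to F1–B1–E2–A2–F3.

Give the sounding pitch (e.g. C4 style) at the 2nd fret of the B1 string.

Each fret is one semitone, so B1 + 2 = C♯2.

C♯2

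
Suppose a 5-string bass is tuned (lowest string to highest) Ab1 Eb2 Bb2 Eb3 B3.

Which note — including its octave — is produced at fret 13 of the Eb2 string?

The open Eb2 string plus 13 semitones: Eb–E–F–Gb–…–D–Eb–E.
The walk passes from B into C once, so the octave number goes from 2 to 3.

E3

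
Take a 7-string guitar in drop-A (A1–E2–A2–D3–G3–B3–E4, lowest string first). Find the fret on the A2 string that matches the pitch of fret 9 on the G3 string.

G3 at fret 9 is G3 + 9 semitones = E4.
The open A2 string is 10 semitones below the open G3, so the same pitch on the A2 string lies at fret 9 + 10 = 19.

19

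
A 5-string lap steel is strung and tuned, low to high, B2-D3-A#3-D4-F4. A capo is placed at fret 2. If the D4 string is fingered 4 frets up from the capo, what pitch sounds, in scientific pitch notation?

G#4

The capo raises the open D4 by 2 semitones to E4; fretting 4 more gives D4 + 2 + 4 = D4 + 6 semitones = G#4.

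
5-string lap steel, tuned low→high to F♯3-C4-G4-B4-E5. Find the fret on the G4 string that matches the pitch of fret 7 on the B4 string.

B4 at fret 7 is B4 + 7 semitones = F♯5.
The open G4 string is 4 semitones below the open B4, so the same pitch on the G4 string lies at fret 7 + 4 = 11.

11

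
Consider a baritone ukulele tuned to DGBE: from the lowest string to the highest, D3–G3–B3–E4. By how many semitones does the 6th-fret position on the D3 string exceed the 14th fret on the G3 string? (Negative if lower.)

-13 semitones

D3 at fret 6 → G#3 (MIDI 56); G3 at fret 14 → A4 (MIDI 69).
56 − 69 = -13, so the two pitches are 13 semitones apart.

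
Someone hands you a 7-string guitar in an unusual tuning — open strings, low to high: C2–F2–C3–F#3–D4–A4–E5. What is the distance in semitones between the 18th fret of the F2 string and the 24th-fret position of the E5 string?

F2 at fret 18 → B3 (MIDI 59); E5 at fret 24 → E7 (MIDI 100).
59 − 100 = -41, so the two pitches are 41 semitones apart, with E7 the higher.

41 semitones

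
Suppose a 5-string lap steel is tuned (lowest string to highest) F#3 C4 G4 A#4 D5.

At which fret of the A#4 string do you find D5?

4

D5 is 4 semitones above the open A#4 (A#–B–C–C#–D), so it sits at fret 4.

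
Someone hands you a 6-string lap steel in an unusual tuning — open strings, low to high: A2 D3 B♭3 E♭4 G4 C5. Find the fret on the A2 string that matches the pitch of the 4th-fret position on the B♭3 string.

17

Fret 4 on B♭3 is MIDI 58 + 4 = 62 (D4). On the A2 string (open MIDI 45), that pitch is 62 − 45 = fret 17.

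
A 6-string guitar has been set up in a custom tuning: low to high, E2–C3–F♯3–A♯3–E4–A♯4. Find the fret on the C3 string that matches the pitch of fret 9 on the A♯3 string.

19

A♯3 at fret 9 is A♯3 + 9 semitones = G4.
The open C3 string is 10 semitones below the open A♯3, so the same pitch on the C3 string lies at fret 9 + 10 = 19.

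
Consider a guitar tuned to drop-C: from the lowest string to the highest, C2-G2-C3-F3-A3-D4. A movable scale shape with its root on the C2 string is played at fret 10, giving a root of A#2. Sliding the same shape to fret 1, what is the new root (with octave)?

C#2

Moving from fret 10 to fret 1 shifts the root by -9 semitones.
A#2 down 9 semitones is C#2.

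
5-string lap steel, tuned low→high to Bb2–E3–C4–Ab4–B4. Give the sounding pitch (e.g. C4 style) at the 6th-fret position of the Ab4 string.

The open Ab4 string plus 6 semitones: Ab–A–Bb–B–C–Db–D.
The walk passes from B into C once, so the octave number goes from 4 to 5.

D5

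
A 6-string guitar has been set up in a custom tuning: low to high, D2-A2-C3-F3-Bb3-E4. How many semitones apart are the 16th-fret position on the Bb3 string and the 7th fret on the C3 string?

19 semitones

Bb3 at fret 16 → D5 (MIDI 74); C3 at fret 7 → G3 (MIDI 55).
74 − 55 = 19, so the two pitches are 19 semitones apart, with D5 the higher.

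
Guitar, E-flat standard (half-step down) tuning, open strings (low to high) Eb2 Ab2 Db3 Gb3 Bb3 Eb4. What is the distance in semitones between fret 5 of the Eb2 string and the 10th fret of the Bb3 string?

24 semitones

Eb2 at fret 5 → Ab2 (MIDI 44); Bb3 at fret 10 → Ab4 (MIDI 68).
44 − 68 = -24, so the two pitches are 24 semitones apart, with Ab4 the higher.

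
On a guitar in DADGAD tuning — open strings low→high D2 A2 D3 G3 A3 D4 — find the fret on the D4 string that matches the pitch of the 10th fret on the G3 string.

G3 at fret 10 is G3 + 10 semitones = F4.
The open D4 string is 7 semitones above the open G3, so the same pitch on the D4 string lies at fret 10 − 7 = 3.

3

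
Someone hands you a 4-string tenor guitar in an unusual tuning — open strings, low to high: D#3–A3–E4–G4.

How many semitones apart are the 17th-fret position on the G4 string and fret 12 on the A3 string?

G4 at fret 17 → C6 (MIDI 84); A3 at fret 12 → A4 (MIDI 69).
84 − 69 = 15, so the two pitches are 15 semitones apart, with C6 the higher.

15 semitones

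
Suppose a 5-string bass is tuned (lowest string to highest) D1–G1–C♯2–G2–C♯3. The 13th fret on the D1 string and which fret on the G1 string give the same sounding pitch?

8

Fret 13 on D1 is MIDI 26 + 13 = 39 (D♯2). On the G1 string (open MIDI 31), that pitch is 39 − 31 = fret 8.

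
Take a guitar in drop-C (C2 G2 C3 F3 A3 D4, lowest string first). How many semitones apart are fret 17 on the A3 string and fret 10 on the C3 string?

A3 at fret 17 → D5 (MIDI 74); C3 at fret 10 → A#3 (MIDI 58).
74 − 58 = 16, so the two pitches are 16 semitones apart, with D5 the higher.

16 semitones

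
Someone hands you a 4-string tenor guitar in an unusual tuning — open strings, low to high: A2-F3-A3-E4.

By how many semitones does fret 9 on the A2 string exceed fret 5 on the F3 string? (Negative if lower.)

A2 at fret 9 → F♯3 (MIDI 54); F3 at fret 5 → A♯3 (MIDI 58).
54 − 58 = -4, so the two pitches are 4 semitones apart.

-4 semitones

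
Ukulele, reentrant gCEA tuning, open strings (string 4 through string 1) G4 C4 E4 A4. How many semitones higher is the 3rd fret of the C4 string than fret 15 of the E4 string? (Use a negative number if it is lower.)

-16 semitones

C4 at fret 3 → D#4 (MIDI 63); E4 at fret 15 → G5 (MIDI 79).
63 − 79 = -16, so the two pitches are 16 semitones apart.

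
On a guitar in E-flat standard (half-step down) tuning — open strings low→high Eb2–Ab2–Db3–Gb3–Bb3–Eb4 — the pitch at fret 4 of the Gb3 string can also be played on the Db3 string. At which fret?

Gb3 at fret 4 is Gb3 + 4 semitones = Bb3.
The open Db3 string is 5 semitones below the open Gb3, so the same pitch on the Db3 string lies at fret 4 + 5 = 9.

9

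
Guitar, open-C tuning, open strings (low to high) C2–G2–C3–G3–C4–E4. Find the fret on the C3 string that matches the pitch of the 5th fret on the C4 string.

C4 at fret 5 is C4 + 5 semitones = F4.
The open C3 string is 12 semitones below the open C4, so the same pitch on the C3 string lies at fret 5 + 12 = 17.

17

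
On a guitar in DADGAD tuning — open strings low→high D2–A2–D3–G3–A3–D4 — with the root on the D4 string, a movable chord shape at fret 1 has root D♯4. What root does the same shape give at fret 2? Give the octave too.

Moving from fret 1 to fret 2 shifts the root by 1 semitone.
D♯4 up 1 semitone is E4.

E4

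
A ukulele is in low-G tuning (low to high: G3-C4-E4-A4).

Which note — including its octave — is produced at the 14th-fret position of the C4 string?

Each fret is one semitone, so C4 + 14 = D5.

D5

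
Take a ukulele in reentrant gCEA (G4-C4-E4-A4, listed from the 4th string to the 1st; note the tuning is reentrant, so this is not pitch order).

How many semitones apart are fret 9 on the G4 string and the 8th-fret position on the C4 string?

G4 at fret 9 → E5 (MIDI 76); C4 at fret 8 → G♯4 (MIDI 68).
76 − 68 = 8, so the two pitches are 8 semitones apart, with E5 the higher.

8 semitones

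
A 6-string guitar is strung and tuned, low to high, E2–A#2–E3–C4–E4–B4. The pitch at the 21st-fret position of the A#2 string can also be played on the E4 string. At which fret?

A#2 at fret 21 is A#2 + 21 semitones = G4.
The open E4 string is 18 semitones above the open A#2, so the same pitch on the E4 string lies at fret 21 − 18 = 3.

3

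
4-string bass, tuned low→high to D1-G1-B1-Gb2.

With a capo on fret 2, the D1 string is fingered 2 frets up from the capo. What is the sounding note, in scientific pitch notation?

The capo raises the open D1 by 2 semitones to E1; fretting 2 more gives D1 + 2 + 2 = D1 + 4 semitones = Gb1.

Gb1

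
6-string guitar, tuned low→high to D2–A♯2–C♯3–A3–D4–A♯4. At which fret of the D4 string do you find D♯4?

1

D♯4 is 1 semitone above the open D4 (D–D#), so it sits at fret 1.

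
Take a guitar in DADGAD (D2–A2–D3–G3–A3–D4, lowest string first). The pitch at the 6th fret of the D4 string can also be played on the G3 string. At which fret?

Fret 6 on D4 is MIDI 62 + 6 = 68 (G♯4). On the G3 string (open MIDI 55), that pitch is 68 − 55 = fret 13.

13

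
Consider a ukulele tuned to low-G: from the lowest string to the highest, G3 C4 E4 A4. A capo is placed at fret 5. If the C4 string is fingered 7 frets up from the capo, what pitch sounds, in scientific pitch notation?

The capo raises the open C4 by 5 semitones to F4; fretting 7 more gives C4 + 5 + 7 = C4 + 12 semitones = C5.

C5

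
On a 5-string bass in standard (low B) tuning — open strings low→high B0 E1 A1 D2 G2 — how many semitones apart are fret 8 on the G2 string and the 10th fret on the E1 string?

13 semitones

G2 at fret 8 → D#3 (MIDI 51); E1 at fret 10 → D2 (MIDI 38).
51 − 38 = 13, so the two pitches are 13 semitones apart, with D#3 the higher.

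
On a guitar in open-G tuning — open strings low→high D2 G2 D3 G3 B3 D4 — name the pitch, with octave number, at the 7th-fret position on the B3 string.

F♯4

B3 is MIDI 59. Adding 7 gives 66, which is F♯4.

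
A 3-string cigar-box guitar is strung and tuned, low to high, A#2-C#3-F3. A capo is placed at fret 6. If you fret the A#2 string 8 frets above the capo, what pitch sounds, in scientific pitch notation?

The capo raises the open A#2 by 6 semitones to E3; fretting 8 more gives A#2 + 6 + 8 = A#2 + 14 semitones = C4.

C4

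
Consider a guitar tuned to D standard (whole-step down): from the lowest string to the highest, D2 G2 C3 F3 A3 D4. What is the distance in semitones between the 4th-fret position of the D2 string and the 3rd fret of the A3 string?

18 semitones

D2 at fret 4 → F#2 (MIDI 42); A3 at fret 3 → C4 (MIDI 60).
42 − 60 = -18, so the two pitches are 18 semitones apart, with C4 the higher.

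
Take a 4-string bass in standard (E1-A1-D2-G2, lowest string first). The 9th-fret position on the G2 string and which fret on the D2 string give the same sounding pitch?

Fret 9 on G2 is MIDI 43 + 9 = 52 (E3). On the D2 string (open MIDI 38), that pitch is 52 − 38 = fret 14.

14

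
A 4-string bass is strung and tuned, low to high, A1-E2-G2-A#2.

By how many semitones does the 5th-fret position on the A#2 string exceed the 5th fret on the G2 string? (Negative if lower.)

A#2 at fret 5 → D#3 (MIDI 51); G2 at fret 5 → C3 (MIDI 48).
51 − 48 = 3, so the two pitches are 3 semitones apart.

3 semitones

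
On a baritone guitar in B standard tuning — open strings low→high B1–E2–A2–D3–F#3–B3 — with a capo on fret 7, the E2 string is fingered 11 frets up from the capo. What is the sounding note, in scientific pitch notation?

A#3

The capo raises the open E2 by 7 semitones to B2; fretting 11 more gives E2 + 7 + 11 = E2 + 18 semitones = A#3.
(Also written Bb.)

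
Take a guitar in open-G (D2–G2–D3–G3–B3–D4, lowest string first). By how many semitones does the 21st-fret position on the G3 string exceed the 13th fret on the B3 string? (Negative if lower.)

4 semitones

G3 at fret 21 → E5 (MIDI 76); B3 at fret 13 → C5 (MIDI 72).
76 − 72 = 4, so the two pitches are 4 semitones apart.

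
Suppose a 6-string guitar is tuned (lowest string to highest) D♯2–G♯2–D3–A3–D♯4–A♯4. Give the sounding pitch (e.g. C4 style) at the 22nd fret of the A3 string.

A3 is MIDI 57. Adding 22 gives 79, which is G5.

G5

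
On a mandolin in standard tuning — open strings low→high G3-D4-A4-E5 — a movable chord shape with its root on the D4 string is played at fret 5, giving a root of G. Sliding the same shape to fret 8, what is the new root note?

Moving from fret 5 to fret 8 shifts the root by 3 semitones.
G up 3 semitones is A#.

A#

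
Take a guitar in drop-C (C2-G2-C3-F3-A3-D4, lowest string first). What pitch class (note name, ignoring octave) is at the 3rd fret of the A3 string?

A3 is MIDI 57. Adding 3 gives 60; 60 mod 12 = 0, i.e. C.

C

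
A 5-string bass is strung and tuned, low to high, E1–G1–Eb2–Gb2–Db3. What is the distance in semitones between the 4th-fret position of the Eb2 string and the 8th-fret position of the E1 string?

Eb2 at fret 4 → G2 (MIDI 43); E1 at fret 8 → C2 (MIDI 36).
43 − 36 = 7, so the two pitches are 7 semitones apart, with G2 the higher.

7 semitones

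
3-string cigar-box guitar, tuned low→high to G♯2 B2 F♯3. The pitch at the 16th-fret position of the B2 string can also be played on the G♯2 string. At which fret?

19

Fret 16 on B2 is MIDI 47 + 16 = 63 (D♯4). On the G♯2 string (open MIDI 44), that pitch is 63 − 44 = fret 19.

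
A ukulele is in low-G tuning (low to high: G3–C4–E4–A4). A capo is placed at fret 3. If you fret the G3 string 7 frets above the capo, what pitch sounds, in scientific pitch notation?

The capo raises the open G3 by 3 semitones to A#3; fretting 7 more gives G3 + 3 + 7 = G3 + 10 semitones = F4.

F4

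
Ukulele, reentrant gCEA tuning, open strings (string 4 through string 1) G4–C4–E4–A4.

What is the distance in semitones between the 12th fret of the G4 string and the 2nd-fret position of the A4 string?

G4 at fret 12 → G5 (MIDI 79); A4 at fret 2 → B4 (MIDI 71).
79 − 71 = 8, so the two pitches are 8 semitones apart, with G5 the higher.

8 semitones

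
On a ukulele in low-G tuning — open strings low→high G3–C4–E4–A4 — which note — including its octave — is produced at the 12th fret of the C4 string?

C4 is MIDI 60. Adding 12 gives 72, which is C5.

C5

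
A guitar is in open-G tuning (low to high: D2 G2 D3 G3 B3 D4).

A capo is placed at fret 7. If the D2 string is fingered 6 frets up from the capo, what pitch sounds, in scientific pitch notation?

D#3

The capo raises the open D2 by 7 semitones to A2; fretting 6 more gives D2 + 7 + 6 = D2 + 13 semitones = D#3.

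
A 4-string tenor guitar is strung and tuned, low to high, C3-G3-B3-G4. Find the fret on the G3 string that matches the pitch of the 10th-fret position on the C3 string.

3

Fret 10 on C3 is MIDI 48 + 10 = 58 (A#3). On the G3 string (open MIDI 55), that pitch is 58 − 55 = fret 3.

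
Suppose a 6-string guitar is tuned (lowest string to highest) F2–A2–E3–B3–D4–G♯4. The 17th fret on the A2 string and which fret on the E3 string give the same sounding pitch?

A2 at fret 17 is A2 + 17 semitones = D4.
The open E3 string is 7 semitones above the open A2, so the same pitch on the E3 string lies at fret 17 − 7 = 10.

10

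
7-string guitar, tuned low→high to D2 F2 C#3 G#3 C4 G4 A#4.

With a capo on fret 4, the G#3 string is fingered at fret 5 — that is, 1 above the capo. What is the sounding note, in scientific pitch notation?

C#4

The capo raises the open G#3 by 4 semitones to C4; fretting 1 more gives G#3 + 4 + 1 = G#3 + 5 semitones = C#4.
(Also written Db.)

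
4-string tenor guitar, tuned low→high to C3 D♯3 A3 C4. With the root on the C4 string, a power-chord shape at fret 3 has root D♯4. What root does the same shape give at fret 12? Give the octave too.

Moving from fret 3 to fret 12 shifts the root by 9 semitones.
D♯4 up 9 semitones is C5.

C5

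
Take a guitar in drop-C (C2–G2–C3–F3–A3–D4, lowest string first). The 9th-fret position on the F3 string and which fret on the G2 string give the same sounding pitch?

Fret 9 on F3 is MIDI 53 + 9 = 62 (D4). On the G2 string (open MIDI 43), that pitch is 62 − 43 = fret 19.

19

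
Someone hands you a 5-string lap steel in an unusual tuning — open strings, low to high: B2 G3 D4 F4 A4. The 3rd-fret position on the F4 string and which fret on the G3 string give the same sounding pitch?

Fret 3 on F4 is MIDI 65 + 3 = 68 (G♯4). On the G3 string (open MIDI 55), that pitch is 68 − 55 = fret 13.

13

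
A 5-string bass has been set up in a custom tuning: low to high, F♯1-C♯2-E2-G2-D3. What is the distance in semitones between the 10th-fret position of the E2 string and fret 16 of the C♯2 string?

E2 at fret 10 → D3 (MIDI 50); C♯2 at fret 16 → F3 (MIDI 53).
50 − 53 = -3, so the two pitches are 3 semitones apart, with F3 the higher.

3 semitones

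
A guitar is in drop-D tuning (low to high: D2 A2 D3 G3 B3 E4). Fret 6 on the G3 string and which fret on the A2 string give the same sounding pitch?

Fret 6 on G3 is MIDI 55 + 6 = 61 (C#4). On the A2 string (open MIDI 45), that pitch is 61 − 45 = fret 16.

16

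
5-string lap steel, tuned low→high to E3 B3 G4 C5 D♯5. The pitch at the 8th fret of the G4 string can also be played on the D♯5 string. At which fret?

G4 at fret 8 is G4 + 8 semitones = D♯5.
The open D♯5 string is 8 semitones above the open G4, so the same pitch on the D♯5 string lies at fret 8 − 8 = 0.

0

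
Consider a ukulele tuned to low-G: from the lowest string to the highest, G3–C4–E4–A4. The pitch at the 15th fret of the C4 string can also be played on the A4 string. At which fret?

6

C4 at fret 15 is C4 + 15 semitones = D#5.
The open A4 string is 9 semitones above the open C4, so the same pitch on the A4 string lies at fret 15 − 9 = 6.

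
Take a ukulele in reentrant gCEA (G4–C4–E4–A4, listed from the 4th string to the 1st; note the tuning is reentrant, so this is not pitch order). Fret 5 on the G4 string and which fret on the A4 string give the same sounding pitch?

Fret 5 on G4 is MIDI 67 + 5 = 72 (C5). On the A4 string (open MIDI 69), that pitch is 72 − 69 = fret 3.

3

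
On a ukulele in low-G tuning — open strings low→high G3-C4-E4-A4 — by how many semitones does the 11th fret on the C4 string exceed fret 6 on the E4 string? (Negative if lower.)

C4 at fret 11 → B4 (MIDI 71); E4 at fret 6 → A#4 (MIDI 70).
71 − 70 = 1, so the two pitches are 1 semitone apart.

1 semitone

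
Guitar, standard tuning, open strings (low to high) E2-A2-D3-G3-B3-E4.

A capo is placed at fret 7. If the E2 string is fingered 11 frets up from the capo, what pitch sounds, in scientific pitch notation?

The capo raises the open E2 by 7 semitones to B2; fretting 11 more gives E2 + 7 + 11 = E2 + 18 semitones = A#3.
(Also written Bb.)

A#3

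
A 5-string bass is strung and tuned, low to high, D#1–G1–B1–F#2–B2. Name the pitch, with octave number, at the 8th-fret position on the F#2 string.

D3

Each fret is one semitone, so F#2 + 8 = D3.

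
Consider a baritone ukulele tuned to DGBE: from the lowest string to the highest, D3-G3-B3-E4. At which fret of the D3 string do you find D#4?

13

D#4 is 13 semitones above the open D3 (D–D#–E–F–…–C#–D–D#), so it sits at fret 13.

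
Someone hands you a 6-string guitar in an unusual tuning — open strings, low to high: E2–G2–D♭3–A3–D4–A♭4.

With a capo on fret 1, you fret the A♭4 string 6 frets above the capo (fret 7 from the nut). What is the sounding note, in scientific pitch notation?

The capo raises the open A♭4 by 1 semitone to A4; fretting 6 more gives A♭4 + 1 + 6 = A♭4 + 7 semitones = E♭5.

E♭5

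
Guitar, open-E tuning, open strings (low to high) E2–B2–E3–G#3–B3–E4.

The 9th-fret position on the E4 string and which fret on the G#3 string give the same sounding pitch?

E4 at fret 9 is E4 + 9 semitones = C#5.
The open G#3 string is 8 semitones below the open E4, so the same pitch on the G#3 string lies at fret 9 + 8 = 17.

17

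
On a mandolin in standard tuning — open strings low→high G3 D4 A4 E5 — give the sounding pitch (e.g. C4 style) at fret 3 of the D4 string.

The open D4 string plus 3 semitones: D–D#–E–F.
No B→C boundary is crossed, so the octave stays at 4.

F4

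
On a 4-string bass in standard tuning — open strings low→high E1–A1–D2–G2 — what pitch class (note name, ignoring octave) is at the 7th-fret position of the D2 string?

D2 is MIDI 38. Adding 7 gives 45; 45 mod 12 = 9, i.e. A.

A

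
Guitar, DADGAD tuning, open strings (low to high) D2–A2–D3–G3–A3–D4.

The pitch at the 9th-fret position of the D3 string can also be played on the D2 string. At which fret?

21

D3 at fret 9 is D3 + 9 semitones = B3.
The open D2 string is 12 semitones below the open D3, so the same pitch on the D2 string lies at fret 9 + 12 = 21.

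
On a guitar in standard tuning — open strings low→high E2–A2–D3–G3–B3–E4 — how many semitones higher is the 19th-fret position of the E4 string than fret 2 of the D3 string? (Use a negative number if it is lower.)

E4 at fret 19 → B5 (MIDI 83); D3 at fret 2 → E3 (MIDI 52).
83 − 52 = 31, so the two pitches are 31 semitones apart.

31 semitones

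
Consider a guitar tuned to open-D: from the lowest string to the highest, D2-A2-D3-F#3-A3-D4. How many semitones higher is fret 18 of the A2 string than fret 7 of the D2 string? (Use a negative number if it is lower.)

A2 at fret 18 → D#4 (MIDI 63); D2 at fret 7 → A2 (MIDI 45).
63 − 45 = 18, so the two pitches are 18 semitones apart.

18 semitones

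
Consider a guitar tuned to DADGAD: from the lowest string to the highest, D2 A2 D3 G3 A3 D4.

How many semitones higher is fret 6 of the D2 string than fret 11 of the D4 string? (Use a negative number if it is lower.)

-29 semitones

D2 at fret 6 → G#2 (MIDI 44); D4 at fret 11 → C#5 (MIDI 73).
44 − 73 = -29, so the two pitches are 29 semitones apart.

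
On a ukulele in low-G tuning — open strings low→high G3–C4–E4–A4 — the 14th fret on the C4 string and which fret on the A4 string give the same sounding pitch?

C4 at fret 14 is C4 + 14 semitones = D5.
The open A4 string is 9 semitones above the open C4, so the same pitch on the A4 string lies at fret 14 − 9 = 5.

5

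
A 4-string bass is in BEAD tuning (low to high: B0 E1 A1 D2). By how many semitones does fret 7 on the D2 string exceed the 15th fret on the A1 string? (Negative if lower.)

-3 semitones

D2 at fret 7 → A2 (MIDI 45); A1 at fret 15 → C3 (MIDI 48).
45 − 48 = -3, so the two pitches are 3 semitones apart.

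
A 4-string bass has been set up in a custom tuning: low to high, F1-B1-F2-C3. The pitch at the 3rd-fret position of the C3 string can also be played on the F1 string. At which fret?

C3 at fret 3 is C3 + 3 semitones = Eb3.
The open F1 string is 19 semitones below the open C3, so the same pitch on the F1 string lies at fret 3 + 19 = 22.

22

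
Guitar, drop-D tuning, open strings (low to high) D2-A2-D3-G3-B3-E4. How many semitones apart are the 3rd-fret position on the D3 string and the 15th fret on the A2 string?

7 semitones

D3 at fret 3 → F3 (MIDI 53); A2 at fret 15 → C4 (MIDI 60).
53 − 60 = -7, so the two pitches are 7 semitones apart, with C4 the higher.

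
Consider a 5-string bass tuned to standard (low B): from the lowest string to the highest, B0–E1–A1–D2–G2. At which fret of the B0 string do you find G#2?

G#2 is 21 semitones above the open B0 (B–C–C#–D–…–F#–G–G#), so it sits at fret 21.

21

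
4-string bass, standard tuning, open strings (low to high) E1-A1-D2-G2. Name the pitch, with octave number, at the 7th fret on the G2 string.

G2 is MIDI 43. Adding 7 gives 50, which is D3.

D3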